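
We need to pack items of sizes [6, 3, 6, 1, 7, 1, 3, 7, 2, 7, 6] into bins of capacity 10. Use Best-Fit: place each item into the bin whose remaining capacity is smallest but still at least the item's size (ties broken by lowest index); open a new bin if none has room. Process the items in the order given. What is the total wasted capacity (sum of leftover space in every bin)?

Put 6 in bin 1; 4 remain.
Put 3 in bin 1; 1 remain.
Put 6 in bin 2; 4 remain.
Put 1 in bin 1; 0 remain.
Put 7 in bin 3; 3 remain.
Put 1 in bin 3; 2 remain.
Put 3 in bin 2; 1 remain.
Put 7 in bin 4; 3 remain.
Put 2 in bin 3; 0 remain.
Put 7 in bin 5; 3 remain.
Put 6 in bin 6; 4 remain.
6 bins × 10 = 60; used 49; unused 11.

11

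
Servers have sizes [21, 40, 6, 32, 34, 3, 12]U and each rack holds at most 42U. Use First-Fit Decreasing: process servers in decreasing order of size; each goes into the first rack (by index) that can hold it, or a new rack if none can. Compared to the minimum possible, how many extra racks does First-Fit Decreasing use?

First-Fit Decreasing: [40] [34,6] [32,3] [21,12] → 4 racks.
Total size 148U; any packing needs at least ⌈148/42⌉ = 4 racks.
So 4 is already optimal.

0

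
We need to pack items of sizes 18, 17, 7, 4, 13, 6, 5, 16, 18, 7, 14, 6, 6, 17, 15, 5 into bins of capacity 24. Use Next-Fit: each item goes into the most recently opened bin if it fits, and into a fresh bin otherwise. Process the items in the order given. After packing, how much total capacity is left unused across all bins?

42

bin 1: place 18, 6 left
bin 2: place 17, 7 left
bin 2: place 7, 0 left
bin 3: place 4, 20 left
bin 3: place 13, 7 left
bin 3: place 6, 1 left
bin 4: place 5, 19 left
bin 4: place 16, 3 left
bin 5: place 18, 6 left
bin 6: place 7, 17 left
bin 6: place 14, 3 left
bin 7: place 6, 18 left
bin 7: place 6, 12 left
bin 8: place 17, 7 left
bin 9: place 15, 9 left
bin 9: place 5, 4 left
9 bins × 24 = 216; used 174; unused 42.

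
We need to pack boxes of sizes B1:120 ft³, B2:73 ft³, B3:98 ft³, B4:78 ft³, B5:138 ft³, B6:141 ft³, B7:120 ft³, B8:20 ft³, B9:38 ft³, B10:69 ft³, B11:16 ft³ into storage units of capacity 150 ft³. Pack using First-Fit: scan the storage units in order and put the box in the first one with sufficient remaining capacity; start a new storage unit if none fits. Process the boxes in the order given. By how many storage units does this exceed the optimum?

0

First-Fit: [120,20] [73,38,16] [98] [78,69] [138] [141] [120] → 7 storage units.
Total size 911 ft³; any packing needs at least ⌈911/150⌉ = 7 storage units.
So 7 is already optimal.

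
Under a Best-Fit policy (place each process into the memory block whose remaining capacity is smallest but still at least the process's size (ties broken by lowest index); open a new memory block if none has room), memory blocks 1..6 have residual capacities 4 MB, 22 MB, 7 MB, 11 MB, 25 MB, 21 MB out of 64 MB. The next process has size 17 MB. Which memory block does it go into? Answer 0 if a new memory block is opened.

Memory blocks with room: memory block 2 (22 MB), memory block 5 (25 MB), memory block 6 (21 MB).
Tightest fit is memory block 6 with 21 MB free.

6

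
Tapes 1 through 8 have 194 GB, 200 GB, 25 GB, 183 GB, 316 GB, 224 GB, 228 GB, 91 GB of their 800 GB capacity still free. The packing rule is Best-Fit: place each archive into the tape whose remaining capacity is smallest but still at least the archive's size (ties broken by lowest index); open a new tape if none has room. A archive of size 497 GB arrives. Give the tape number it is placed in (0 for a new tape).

No tape has ≥ 497 GB free, so a new tape is opened.

0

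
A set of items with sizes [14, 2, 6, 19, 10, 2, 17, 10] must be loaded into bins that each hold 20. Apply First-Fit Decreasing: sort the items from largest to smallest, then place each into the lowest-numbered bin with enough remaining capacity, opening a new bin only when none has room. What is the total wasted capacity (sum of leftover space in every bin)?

Sorted descending: 19, 17, 14, 10, 10, 6, 2, 2.
Put 19 in bin 1; 1 remain.
Put 17 in bin 2; 3 remain.
Put 14 in bin 3; 6 remain.
Put 10 in bin 4; 10 remain.
Put 10 in bin 4; 0 remain.
Put 6 in bin 3; 0 remain.
Put 2 in bin 2; 1 remain.
Put 2 in bin 5; 18 remain.
5 bins × 20 = 100; used 80; unused 20.

20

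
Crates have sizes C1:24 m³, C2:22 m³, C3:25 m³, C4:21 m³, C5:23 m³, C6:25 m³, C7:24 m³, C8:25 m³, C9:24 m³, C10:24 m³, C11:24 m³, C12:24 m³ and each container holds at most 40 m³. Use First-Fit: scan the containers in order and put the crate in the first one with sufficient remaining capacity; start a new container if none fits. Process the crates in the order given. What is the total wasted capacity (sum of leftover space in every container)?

container 1: place C1 (24 m³), 16 m³ left
container 2: place C2 (22 m³), 18 m³ left
container 3: place C3 (25 m³), 15 m³ left
container 4: place C4 (21 m³), 19 m³ left
container 5: place C5 (23 m³), 17 m³ left
container 6: place C6 (25 m³), 15 m³ left
container 7: place C7 (24 m³), 16 m³ left
container 8: place C8 (25 m³), 15 m³ left
container 9: place C9 (24 m³), 16 m³ left
container 10: place C10 (24 m³), 16 m³ left
container 11: place C11 (24 m³), 16 m³ left
container 12: place C12 (24 m³), 16 m³ left
12 containers × 40 m³ = 480 m³; used 285 m³; unused 195 m³.

195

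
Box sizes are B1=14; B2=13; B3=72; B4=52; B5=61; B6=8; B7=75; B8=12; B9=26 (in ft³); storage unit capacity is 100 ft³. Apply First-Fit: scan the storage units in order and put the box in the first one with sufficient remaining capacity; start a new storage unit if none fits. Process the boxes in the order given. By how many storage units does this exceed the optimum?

0

First-Fit: [14,13,72] [52,8,12,26] [61] [75] → 4 storage units.
Total size 333 ft³; any packing needs at least ⌈333/100⌉ = 4 storage units.
So 4 is already optimal.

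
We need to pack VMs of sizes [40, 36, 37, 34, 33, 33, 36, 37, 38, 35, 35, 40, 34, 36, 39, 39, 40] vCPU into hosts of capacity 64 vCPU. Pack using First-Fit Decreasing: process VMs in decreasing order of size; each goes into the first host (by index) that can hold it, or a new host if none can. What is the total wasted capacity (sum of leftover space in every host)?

Sorted descending: 40, 40, 40, 39, 39, 38, 37, 37, 36, 36, 36, 35, 35, 34, 34, 33, 33.
Put 40 vCPU in host 1; 24 vCPU remain.
Put 40 vCPU in host 2; 24 vCPU remain.
Put 40 vCPU in host 3; 24 vCPU remain.
Put 39 vCPU in host 4; 25 vCPU remain.
Put 39 vCPU in host 5; 25 vCPU remain.
Put 38 vCPU in host 6; 26 vCPU remain.
Put 37 vCPU in host 7; 27 vCPU remain.
Put 37 vCPU in host 8; 27 vCPU remain.
Put 36 vCPU in host 9; 28 vCPU remain.
Put 36 vCPU in host 10; 28 vCPU remain.
Put 36 vCPU in host 11; 28 vCPU remain.
Put 35 vCPU in host 12; 29 vCPU remain.
Put 35 vCPU in host 13; 29 vCPU remain.
Put 34 vCPU in host 14; 30 vCPU remain.
Put 34 vCPU in host 15; 30 vCPU remain.
Put 33 vCPU in host 16; 31 vCPU remain.
Put 33 vCPU in host 17; 31 vCPU remain.
17 hosts × 64 vCPU = 1088 vCPU; used 622 vCPU; unused 466 vCPU.

466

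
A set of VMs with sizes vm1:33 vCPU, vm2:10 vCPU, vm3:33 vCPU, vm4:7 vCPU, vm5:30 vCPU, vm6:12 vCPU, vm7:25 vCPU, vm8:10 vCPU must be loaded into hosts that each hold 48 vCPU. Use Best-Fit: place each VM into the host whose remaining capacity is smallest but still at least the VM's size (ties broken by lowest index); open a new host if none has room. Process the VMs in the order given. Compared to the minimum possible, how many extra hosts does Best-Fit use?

Best-Fit: [33,10] [33,7] [30,12] [25,10] → 4 hosts.
Total size 160 vCPU; any packing needs at least ⌈160/48⌉ = 4 hosts.
So 4 is already optimal.

0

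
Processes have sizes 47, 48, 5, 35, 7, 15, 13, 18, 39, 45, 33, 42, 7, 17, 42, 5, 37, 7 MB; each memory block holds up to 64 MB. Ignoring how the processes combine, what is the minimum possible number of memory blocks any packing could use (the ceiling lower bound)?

Total size = 47 + 48 + 5 + 35 + 7 + 15 + 13 + 18 + 39 + 45 + 33 + 42 + 7 + 17 + 42 + 5 + 37 + 7 = 462 MB.
⌈462 / 64⌉ = 8.

8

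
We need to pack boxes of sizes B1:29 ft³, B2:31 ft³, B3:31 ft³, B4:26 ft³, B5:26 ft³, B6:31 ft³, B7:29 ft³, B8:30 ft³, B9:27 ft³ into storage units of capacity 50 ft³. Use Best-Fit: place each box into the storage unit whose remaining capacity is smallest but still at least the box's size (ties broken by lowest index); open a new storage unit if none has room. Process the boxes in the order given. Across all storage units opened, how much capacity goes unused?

B1 (29 ft³) → storage unit 1 (remaining 21 ft³)
B2 (31 ft³) → storage unit 2 (remaining 19 ft³)
B3 (31 ft³) → storage unit 3 (remaining 19 ft³)
B4 (26 ft³) → storage unit 4 (remaining 24 ft³)
B5 (26 ft³) → storage unit 5 (remaining 24 ft³)
B6 (31 ft³) → storage unit 6 (remaining 19 ft³)
B7 (29 ft³) → storage unit 7 (remaining 21 ft³)
B8 (30 ft³) → storage unit 8 (remaining 20 ft³)
B9 (27 ft³) → storage unit 9 (remaining 23 ft³)
9 storage units × 50 ft³ = 450 ft³; used 260 ft³; unused 190 ft³.

190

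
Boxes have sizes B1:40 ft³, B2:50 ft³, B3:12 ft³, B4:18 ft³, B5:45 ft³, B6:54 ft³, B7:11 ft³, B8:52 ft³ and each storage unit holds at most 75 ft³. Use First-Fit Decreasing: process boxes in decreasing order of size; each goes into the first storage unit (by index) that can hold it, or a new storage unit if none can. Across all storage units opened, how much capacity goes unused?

93

Sorted descending: 54, 52, 50, 45, 40, 18, 12, 11.
54 ft³ → storage unit 1 (remaining 21 ft³)
52 ft³ → storage unit 2 (remaining 23 ft³)
50 ft³ → storage unit 3 (remaining 25 ft³)
45 ft³ → storage unit 4 (remaining 30 ft³)
40 ft³ → storage unit 5 (remaining 35 ft³)
18 ft³ → storage unit 1 (remaining 3 ft³)
12 ft³ → storage unit 2 (remaining 11 ft³)
11 ft³ → storage unit 2 (remaining 0 ft³)
5 storage units × 75 ft³ = 375 ft³; used 282 ft³; unused 93 ft³.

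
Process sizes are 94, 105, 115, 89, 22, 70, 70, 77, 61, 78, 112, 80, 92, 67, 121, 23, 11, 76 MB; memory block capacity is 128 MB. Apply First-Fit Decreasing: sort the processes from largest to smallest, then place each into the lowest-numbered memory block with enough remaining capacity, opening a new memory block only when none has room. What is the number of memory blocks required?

Sorted descending: 121, 115, 112, 105, 94, 92, 89, 80, 78, 77, 76, 70, 70, 67, 61, 23, 22, 11.
121 MB → memory block 1 (remaining 7 MB)
115 MB → memory block 2 (remaining 13 MB)
112 MB → memory block 3 (remaining 16 MB)
105 MB → memory block 4 (remaining 23 MB)
94 MB → memory block 5 (remaining 34 MB)
92 MB → memory block 6 (remaining 36 MB)
89 MB → memory block 7 (remaining 39 MB)
80 MB → memory block 8 (remaining 48 MB)
78 MB → memory block 9 (remaining 50 MB)
77 MB → memory block 10 (remaining 51 MB)
76 MB → memory block 11 (remaining 52 MB)
70 MB → memory block 12 (remaining 58 MB)
70 MB → memory block 13 (remaining 58 MB)
67 MB → memory block 14 (remaining 61 MB)
61 MB → memory block 14 (remaining 0 MB)
23 MB → memory block 4 (remaining 0 MB)
22 MB → memory block 5 (remaining 12 MB)
11 MB → memory block 2 (remaining 2 MB)
Final memory blocks: [121] [115,11] [112] [105,23] [94,22] [92] [89] [80] [78] [77] [76] [70] [70] [67,61].

14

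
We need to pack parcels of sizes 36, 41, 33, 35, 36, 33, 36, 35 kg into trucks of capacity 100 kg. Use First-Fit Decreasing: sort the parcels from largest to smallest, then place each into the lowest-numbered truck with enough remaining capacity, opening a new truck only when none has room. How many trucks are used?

4 trucks

Sorted descending: 41, 36, 36, 36, 35, 35, 33, 33.
Put 41 kg in truck 1; 59 kg remain.
Put 36 kg in truck 1; 23 kg remain.
Put 36 kg in truck 2; 64 kg remain.
Put 36 kg in truck 2; 28 kg remain.
Put 35 kg in truck 3; 65 kg remain.
Put 35 kg in truck 3; 30 kg remain.
Put 33 kg in truck 4; 67 kg remain.
Put 33 kg in truck 4; 34 kg remain.
Final trucks: [41,36] [36,36] [35,35] [33,33].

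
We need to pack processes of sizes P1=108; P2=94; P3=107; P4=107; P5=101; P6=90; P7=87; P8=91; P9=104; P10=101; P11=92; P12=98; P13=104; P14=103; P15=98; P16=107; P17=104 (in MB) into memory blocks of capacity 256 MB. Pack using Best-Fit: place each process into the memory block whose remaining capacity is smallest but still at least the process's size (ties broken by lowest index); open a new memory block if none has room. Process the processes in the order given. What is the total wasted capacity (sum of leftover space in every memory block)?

608

P1 (108 MB) → memory block 1 (remaining 148 MB)
P2 (94 MB) → memory block 1 (remaining 54 MB)
P3 (107 MB) → memory block 2 (remaining 149 MB)
P4 (107 MB) → memory block 2 (remaining 42 MB)
P5 (101 MB) → memory block 3 (remaining 155 MB)
P6 (90 MB) → memory block 3 (remaining 65 MB)
P7 (87 MB) → memory block 4 (remaining 169 MB)
P8 (91 MB) → memory block 4 (remaining 78 MB)
P9 (104 MB) → memory block 5 (remaining 152 MB)
P10 (101 MB) → memory block 5 (remaining 51 MB)
P11 (92 MB) → memory block 6 (remaining 164 MB)
P12 (98 MB) → memory block 6 (remaining 66 MB)
P13 (104 MB) → memory block 7 (remaining 152 MB)
P14 (103 MB) → memory block 7 (remaining 49 MB)
P15 (98 MB) → memory block 8 (remaining 158 MB)
P16 (107 MB) → memory block 8 (remaining 51 MB)
P17 (104 MB) → memory block 9 (remaining 152 MB)
9 memory blocks × 256 MB = 2304 MB; used 1696 MB; unused 608 MB.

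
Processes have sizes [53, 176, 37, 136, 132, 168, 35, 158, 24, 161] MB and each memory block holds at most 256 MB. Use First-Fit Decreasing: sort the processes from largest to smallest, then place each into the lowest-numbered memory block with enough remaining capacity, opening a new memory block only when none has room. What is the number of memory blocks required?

Sorted descending: 176, 168, 161, 158, 136, 132, 53, 37, 35, 24.
memory block 1: place 176 MB, 80 MB left
memory block 2: place 168 MB, 88 MB left
memory block 3: place 161 MB, 95 MB left
memory block 4: place 158 MB, 98 MB left
memory block 5: place 136 MB, 120 MB left
memory block 6: place 132 MB, 124 MB left
memory block 1: place 53 MB, 27 MB left
memory block 2: place 37 MB, 51 MB left
memory block 2: place 35 MB, 16 MB left
memory block 1: place 24 MB, 3 MB left
Final memory blocks: [176,53,24] [168,37,35] [161] [158] [136] [132].

6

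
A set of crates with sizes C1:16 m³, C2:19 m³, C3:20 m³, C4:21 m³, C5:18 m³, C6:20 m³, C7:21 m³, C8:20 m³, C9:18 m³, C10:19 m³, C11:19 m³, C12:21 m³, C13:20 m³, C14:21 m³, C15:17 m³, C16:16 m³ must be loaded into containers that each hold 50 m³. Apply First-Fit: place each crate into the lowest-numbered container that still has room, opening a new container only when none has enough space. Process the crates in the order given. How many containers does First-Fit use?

8 containers

C1 (16 m³) → container 1 (remaining 34 m³)
C2 (19 m³) → container 1 (remaining 15 m³)
C3 (20 m³) → container 2 (remaining 30 m³)
C4 (21 m³) → container 2 (remaining 9 m³)
C5 (18 m³) → container 3 (remaining 32 m³)
C6 (20 m³) → container 3 (remaining 12 m³)
C7 (21 m³) → container 4 (remaining 29 m³)
C8 (20 m³) → container 4 (remaining 9 m³)
C9 (18 m³) → container 5 (remaining 32 m³)
C10 (19 m³) → container 5 (remaining 13 m³)
C11 (19 m³) → container 6 (remaining 31 m³)
C12 (21 m³) → container 6 (remaining 10 m³)
C13 (20 m³) → container 7 (remaining 30 m³)
C14 (21 m³) → container 7 (remaining 9 m³)
C15 (17 m³) → container 8 (remaining 33 m³)
C16 (16 m³) → container 8 (remaining 17 m³)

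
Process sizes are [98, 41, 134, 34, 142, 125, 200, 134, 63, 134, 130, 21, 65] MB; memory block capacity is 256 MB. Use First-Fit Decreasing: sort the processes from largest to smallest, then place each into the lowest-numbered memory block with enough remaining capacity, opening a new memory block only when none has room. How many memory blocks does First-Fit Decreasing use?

6

Sorted descending: 200, 142, 134, 134, 134, 130, 125, 98, 65, 63, 41, 34, 21.
memory block 1: place 200 MB, 56 MB left
memory block 2: place 142 MB, 114 MB left
memory block 3: place 134 MB, 122 MB left
memory block 4: place 134 MB, 122 MB left
memory block 5: place 134 MB, 122 MB left
memory block 6: place 130 MB, 126 MB left
memory block 6: place 125 MB, 1 MB left
memory block 2: place 98 MB, 16 MB left
memory block 3: place 65 MB, 57 MB left
memory block 4: place 63 MB, 59 MB left
memory block 1: place 41 MB, 15 MB left
memory block 3: place 34 MB, 23 MB left
memory block 3: place 21 MB, 2 MB left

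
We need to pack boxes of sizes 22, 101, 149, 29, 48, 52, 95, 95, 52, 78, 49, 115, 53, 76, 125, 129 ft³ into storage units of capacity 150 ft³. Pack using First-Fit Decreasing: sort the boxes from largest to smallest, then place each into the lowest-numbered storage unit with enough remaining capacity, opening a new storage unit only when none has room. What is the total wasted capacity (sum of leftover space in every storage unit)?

Sorted descending: 149, 129, 125, 115, 101, 95, 95, 78, 76, 53, 52, 52, 49, 48, 29, 22.
storage unit 1: place 149 ft³, 1 ft³ left
storage unit 2: place 129 ft³, 21 ft³ left
storage unit 3: place 125 ft³, 25 ft³ left
storage unit 4: place 115 ft³, 35 ft³ left
storage unit 5: place 101 ft³, 49 ft³ left
storage unit 6: place 95 ft³, 55 ft³ left
storage unit 7: place 95 ft³, 55 ft³ left
storage unit 8: place 78 ft³, 72 ft³ left
storage unit 9: place 76 ft³, 74 ft³ left
storage unit 6: place 53 ft³, 2 ft³ left
storage unit 7: place 52 ft³, 3 ft³ left
storage unit 8: place 52 ft³, 20 ft³ left
storage unit 5: place 49 ft³, 0 ft³ left
storage unit 9: place 48 ft³, 26 ft³ left
storage unit 4: place 29 ft³, 6 ft³ left
storage unit 3: place 22 ft³, 3 ft³ left
9 storage units × 150 ft³ = 1350 ft³; used 1268 ft³; unused 82 ft³.

82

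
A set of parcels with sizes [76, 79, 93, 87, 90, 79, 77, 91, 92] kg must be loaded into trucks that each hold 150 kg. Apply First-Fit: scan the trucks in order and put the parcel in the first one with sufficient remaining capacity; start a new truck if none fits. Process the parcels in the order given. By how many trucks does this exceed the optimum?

First-Fit: [76] [79] [93] [87] [90] [79] [77] [91] [92] → 9 trucks.
9 parcels exceed 75 kg (half the capacity), and no two of those can share a truck, so at least 9 trucks are needed.
So 9 is already optimal.

0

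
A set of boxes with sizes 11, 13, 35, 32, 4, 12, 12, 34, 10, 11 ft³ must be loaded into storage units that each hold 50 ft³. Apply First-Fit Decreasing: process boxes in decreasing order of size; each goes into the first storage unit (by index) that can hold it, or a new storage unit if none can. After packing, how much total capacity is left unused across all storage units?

Sorted descending: 35, 34, 32, 13, 12, 12, 11, 11, 10, 4.
storage unit 1: place 35 ft³, 15 ft³ left
storage unit 2: place 34 ft³, 16 ft³ left
storage unit 3: place 32 ft³, 18 ft³ left
storage unit 1: place 13 ft³, 2 ft³ left
storage unit 2: place 12 ft³, 4 ft³ left
storage unit 3: place 12 ft³, 6 ft³ left
storage unit 4: place 11 ft³, 39 ft³ left
storage unit 4: place 11 ft³, 28 ft³ left
storage unit 4: place 10 ft³, 18 ft³ left
storage unit 2: place 4 ft³, 0 ft³ left
4 storage units × 50 ft³ = 200 ft³; used 174 ft³; unused 26 ft³.

26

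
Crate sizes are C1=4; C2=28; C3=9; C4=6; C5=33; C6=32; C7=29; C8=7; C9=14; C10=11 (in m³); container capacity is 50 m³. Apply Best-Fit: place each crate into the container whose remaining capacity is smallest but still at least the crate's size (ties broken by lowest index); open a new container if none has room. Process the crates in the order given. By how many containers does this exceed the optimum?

0

Best-Fit: [4,28,9,6] [33,7] [32,14] [29,11] → 4 containers.
Total size 173 m³; any packing needs at least ⌈173/50⌉ = 4 containers.
So 4 is already optimal.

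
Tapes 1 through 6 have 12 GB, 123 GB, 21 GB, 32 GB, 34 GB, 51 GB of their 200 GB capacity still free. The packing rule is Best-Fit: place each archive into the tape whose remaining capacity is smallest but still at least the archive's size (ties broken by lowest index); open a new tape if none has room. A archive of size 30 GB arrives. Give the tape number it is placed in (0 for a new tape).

Tapes with room: tape 2 (123 GB), tape 4 (32 GB), tape 5 (34 GB), tape 6 (51 GB).
Tightest fit is tape 4 with 32 GB free.

4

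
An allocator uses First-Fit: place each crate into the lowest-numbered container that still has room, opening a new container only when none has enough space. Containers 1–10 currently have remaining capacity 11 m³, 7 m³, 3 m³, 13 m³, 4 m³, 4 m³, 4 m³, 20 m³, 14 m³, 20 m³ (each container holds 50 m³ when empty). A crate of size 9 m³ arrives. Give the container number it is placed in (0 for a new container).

Containers with room: container 1 (11 m³), container 4 (13 m³), container 8 (20 m³), container 9 (14 m³), container 10 (20 m³).
The first with room is container 1.

1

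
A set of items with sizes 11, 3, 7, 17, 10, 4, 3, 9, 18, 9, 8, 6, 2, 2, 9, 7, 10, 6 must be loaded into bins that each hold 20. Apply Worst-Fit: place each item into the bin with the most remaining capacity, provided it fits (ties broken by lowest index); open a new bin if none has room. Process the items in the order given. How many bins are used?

11 → bin 1 (remaining 9)
3 → bin 1 (remaining 6)
7 → bin 2 (remaining 13)
17 → bin 3 (remaining 3)
10 → bin 2 (remaining 3)
4 → bin 1 (remaining 2)
3 → bin 2 (remaining 0)
9 → bin 4 (remaining 11)
18 → bin 5 (remaining 2)
9 → bin 4 (remaining 2)
8 → bin 6 (remaining 12)
6 → bin 6 (remaining 6)
2 → bin 6 (remaining 4)
2 → bin 6 (remaining 2)
9 → bin 7 (remaining 11)
7 → bin 7 (remaining 4)
10 → bin 8 (remaining 10)
6 → bin 8 (remaining 4)
Final bins: [11,3,4] [7,10,3] [17] [9,9] [18] [8,6,2,2] [9,7] [10,6].

8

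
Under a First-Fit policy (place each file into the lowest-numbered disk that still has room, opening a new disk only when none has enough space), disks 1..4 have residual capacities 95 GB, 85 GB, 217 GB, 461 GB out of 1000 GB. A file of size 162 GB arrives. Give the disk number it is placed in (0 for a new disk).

3

Disks with room: disk 3 (217 GB), disk 4 (461 GB).
The first with room is disk 3.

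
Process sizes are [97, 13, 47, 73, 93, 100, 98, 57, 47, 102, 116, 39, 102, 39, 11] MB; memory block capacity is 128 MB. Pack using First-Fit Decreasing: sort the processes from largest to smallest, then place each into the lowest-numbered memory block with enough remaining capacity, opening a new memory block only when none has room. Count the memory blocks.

10

Sorted descending: 116, 102, 102, 100, 98, 97, 93, 73, 57, 47, 47, 39, 39, 13, 11.
116 MB → memory block 1 (remaining 12 MB)
102 MB → memory block 2 (remaining 26 MB)
102 MB → memory block 3 (remaining 26 MB)
100 MB → memory block 4 (remaining 28 MB)
98 MB → memory block 5 (remaining 30 MB)
97 MB → memory block 6 (remaining 31 MB)
93 MB → memory block 7 (remaining 35 MB)
73 MB → memory block 8 (remaining 55 MB)
57 MB → memory block 9 (remaining 71 MB)
47 MB → memory block 8 (remaining 8 MB)
47 MB → memory block 9 (remaining 24 MB)
39 MB → memory block 10 (remaining 89 MB)
39 MB → memory block 10 (remaining 50 MB)
13 MB → memory block 2 (remaining 13 MB)
11 MB → memory block 1 (remaining 1 MB)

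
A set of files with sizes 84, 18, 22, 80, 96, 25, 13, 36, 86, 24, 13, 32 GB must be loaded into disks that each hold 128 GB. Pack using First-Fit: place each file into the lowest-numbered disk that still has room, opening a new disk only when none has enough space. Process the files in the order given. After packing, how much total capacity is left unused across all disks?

111

84 GB → disk 1 (remaining 44 GB)
18 GB → disk 1 (remaining 26 GB)
22 GB → disk 1 (remaining 4 GB)
80 GB → disk 2 (remaining 48 GB)
96 GB → disk 3 (remaining 32 GB)
25 GB → disk 2 (remaining 23 GB)
13 GB → disk 2 (remaining 10 GB)
36 GB → disk 4 (remaining 92 GB)
86 GB → disk 4 (remaining 6 GB)
24 GB → disk 3 (remaining 8 GB)
13 GB → disk 5 (remaining 115 GB)
32 GB → disk 5 (remaining 83 GB)
5 disks × 128 GB = 640 GB; used 529 GB; unused 111 GB.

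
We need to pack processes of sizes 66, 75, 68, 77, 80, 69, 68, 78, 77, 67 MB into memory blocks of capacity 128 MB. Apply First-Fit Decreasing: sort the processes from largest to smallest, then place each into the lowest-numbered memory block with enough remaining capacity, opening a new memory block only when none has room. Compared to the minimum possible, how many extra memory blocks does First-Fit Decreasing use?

0

First-Fit Decreasing: [80] [78] [77] [77] [75] [69] [68] [68] [67] [66] → 10 memory blocks.
10 processes exceed 64 MB (half the capacity), and no two of those can share a memory block, so at least 10 memory blocks are needed.
So 10 is already optimal.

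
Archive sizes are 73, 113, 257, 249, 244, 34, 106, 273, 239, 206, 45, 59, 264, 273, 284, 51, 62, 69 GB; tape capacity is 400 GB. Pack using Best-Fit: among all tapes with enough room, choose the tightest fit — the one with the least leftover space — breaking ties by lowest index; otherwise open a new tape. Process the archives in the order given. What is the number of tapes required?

73 GB → tape 1 (remaining 327 GB)
113 GB → tape 1 (remaining 214 GB)
257 GB → tape 2 (remaining 143 GB)
249 GB → tape 3 (remaining 151 GB)
244 GB → tape 4 (remaining 156 GB)
34 GB → tape 2 (remaining 109 GB)
106 GB → tape 2 (remaining 3 GB)
273 GB → tape 5 (remaining 127 GB)
239 GB → tape 6 (remaining 161 GB)
206 GB → tape 1 (remaining 8 GB)
45 GB → tape 5 (remaining 82 GB)
59 GB → tape 5 (remaining 23 GB)
264 GB → tape 7 (remaining 136 GB)
273 GB → tape 8 (remaining 127 GB)
284 GB → tape 9 (remaining 116 GB)
51 GB → tape 9 (remaining 65 GB)
62 GB → tape 9 (remaining 3 GB)
69 GB → tape 8 (remaining 58 GB)
Final tapes: [73,113,206] [257,34,106] [249] [244] [273,45,59] [239] [264] [273,69] [284,51,62].

9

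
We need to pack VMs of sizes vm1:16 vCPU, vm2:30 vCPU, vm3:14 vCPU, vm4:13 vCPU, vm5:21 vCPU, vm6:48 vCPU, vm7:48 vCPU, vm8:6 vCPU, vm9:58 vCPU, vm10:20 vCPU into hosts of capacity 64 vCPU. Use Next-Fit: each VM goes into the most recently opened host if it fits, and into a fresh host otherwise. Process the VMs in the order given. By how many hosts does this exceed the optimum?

1

Next-Fit: [16,30,14] [13,21] [48] [48,6] [58] [20] → 6 hosts.
Total size 274 vCPU; any packing needs at least ⌈274/64⌉ = 5 hosts.
An optimal packing achieves that bound: [58,6] [48,16] [48,14] [30,21,13] [20] → 5 hosts.
Excess: 6 − 5 = 1.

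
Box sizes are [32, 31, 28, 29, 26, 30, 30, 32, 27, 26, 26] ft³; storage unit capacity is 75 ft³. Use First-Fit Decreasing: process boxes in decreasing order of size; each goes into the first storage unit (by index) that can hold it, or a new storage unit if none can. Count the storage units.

6 storage units

Sorted descending: 32, 32, 31, 30, 30, 29, 28, 27, 26, 26, 26.
Put 32 ft³ in storage unit 1; 43 ft³ remain.
Put 32 ft³ in storage unit 1; 11 ft³ remain.
Put 31 ft³ in storage unit 2; 44 ft³ remain.
Put 30 ft³ in storage unit 2; 14 ft³ remain.
Put 30 ft³ in storage unit 3; 45 ft³ remain.
Put 29 ft³ in storage unit 3; 16 ft³ remain.
Put 28 ft³ in storage unit 4; 47 ft³ remain.
Put 27 ft³ in storage unit 4; 20 ft³ remain.
Put 26 ft³ in storage unit 5; 49 ft³ remain.
Put 26 ft³ in storage unit 5; 23 ft³ remain.
Put 26 ft³ in storage unit 6; 49 ft³ remain.
Final storage units: [32,32] [31,30] [30,29] [28,27] [26,26] [26].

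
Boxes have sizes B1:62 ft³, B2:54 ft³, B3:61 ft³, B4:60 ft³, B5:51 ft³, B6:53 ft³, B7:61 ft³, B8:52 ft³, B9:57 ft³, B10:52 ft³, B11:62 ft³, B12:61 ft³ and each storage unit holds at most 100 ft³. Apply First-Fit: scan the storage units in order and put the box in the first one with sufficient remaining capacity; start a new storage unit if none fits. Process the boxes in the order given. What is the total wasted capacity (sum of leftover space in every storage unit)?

Put B1 (62 ft³) in storage unit 1; 38 ft³ remain.
Put B2 (54 ft³) in storage unit 2; 46 ft³ remain.
Put B3 (61 ft³) in storage unit 3; 39 ft³ remain.
Put B4 (60 ft³) in storage unit 4; 40 ft³ remain.
Put B5 (51 ft³) in storage unit 5; 49 ft³ remain.
Put B6 (53 ft³) in storage unit 6; 47 ft³ remain.
Put B7 (61 ft³) in storage unit 7; 39 ft³ remain.
Put B8 (52 ft³) in storage unit 8; 48 ft³ remain.
Put B9 (57 ft³) in storage unit 9; 43 ft³ remain.
Put B10 (52 ft³) in storage unit 10; 48 ft³ remain.
Put B11 (62 ft³) in storage unit 11; 38 ft³ remain.
Put B12 (61 ft³) in storage unit 12; 39 ft³ remain.
12 storage units × 100 ft³ = 1200 ft³; used 686 ft³; unused 514 ft³.

514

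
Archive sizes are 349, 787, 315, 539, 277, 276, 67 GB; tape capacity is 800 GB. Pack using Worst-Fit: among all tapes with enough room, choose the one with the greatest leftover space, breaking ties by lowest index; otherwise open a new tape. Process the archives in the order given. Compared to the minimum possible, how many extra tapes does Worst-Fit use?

0

Worst-Fit: [349,315] [787] [539,67] [277,276] → 4 tapes.
Total size 2610 GB; any packing needs at least ⌈2610/800⌉ = 4 tapes.
So 4 is already optimal.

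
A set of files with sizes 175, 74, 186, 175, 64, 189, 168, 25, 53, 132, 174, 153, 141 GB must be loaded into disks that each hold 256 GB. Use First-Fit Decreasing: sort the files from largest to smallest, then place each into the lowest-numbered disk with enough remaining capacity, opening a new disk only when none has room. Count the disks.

9

Sorted descending: 189, 186, 175, 175, 174, 168, 153, 141, 132, 74, 64, 53, 25.
disk 1: place 189 GB, 67 GB left
disk 2: place 186 GB, 70 GB left
disk 3: place 175 GB, 81 GB left
disk 4: place 175 GB, 81 GB left
disk 5: place 174 GB, 82 GB left
disk 6: place 168 GB, 88 GB left
disk 7: place 153 GB, 103 GB left
disk 8: place 141 GB, 115 GB left
disk 9: place 132 GB, 124 GB left
disk 3: place 74 GB, 7 GB left
disk 1: place 64 GB, 3 GB left
disk 2: place 53 GB, 17 GB left
disk 4: place 25 GB, 56 GB left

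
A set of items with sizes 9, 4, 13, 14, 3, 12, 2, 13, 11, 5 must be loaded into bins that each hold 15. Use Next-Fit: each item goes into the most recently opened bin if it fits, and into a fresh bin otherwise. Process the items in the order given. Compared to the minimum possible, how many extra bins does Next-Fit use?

Next-Fit: [9,4] [13] [14] [3,12] [2,13] [11] [5] → 7 bins.
Total size 86; any packing needs at least ⌈86/15⌉ = 6 bins.
An optimal packing achieves that bound: [14] [13,2] [13] [12,3] [11,4] [9,5] → 6 bins.
Excess: 7 − 6 = 1.

1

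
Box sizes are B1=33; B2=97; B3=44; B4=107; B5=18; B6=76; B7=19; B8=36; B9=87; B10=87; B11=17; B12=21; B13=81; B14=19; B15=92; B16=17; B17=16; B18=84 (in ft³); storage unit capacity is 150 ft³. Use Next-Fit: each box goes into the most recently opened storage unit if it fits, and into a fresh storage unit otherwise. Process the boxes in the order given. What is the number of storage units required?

9

B1 (33 ft³) → storage unit 1 (remaining 117 ft³)
B2 (97 ft³) → storage unit 1 (remaining 20 ft³)
B3 (44 ft³) → storage unit 2 (remaining 106 ft³)
B4 (107 ft³) → storage unit 3 (remaining 43 ft³)
B5 (18 ft³) → storage unit 3 (remaining 25 ft³)
B6 (76 ft³) → storage unit 4 (remaining 74 ft³)
B7 (19 ft³) → storage unit 4 (remaining 55 ft³)
B8 (36 ft³) → storage unit 4 (remaining 19 ft³)
B9 (87 ft³) → storage unit 5 (remaining 63 ft³)
B10 (87 ft³) → storage unit 6 (remaining 63 ft³)
B11 (17 ft³) → storage unit 6 (remaining 46 ft³)
B12 (21 ft³) → storage unit 6 (remaining 25 ft³)
B13 (81 ft³) → storage unit 7 (remaining 69 ft³)
B14 (19 ft³) → storage unit 7 (remaining 50 ft³)
B15 (92 ft³) → storage unit 8 (remaining 58 ft³)
B16 (17 ft³) → storage unit 8 (remaining 41 ft³)
B17 (16 ft³) → storage unit 8 (remaining 25 ft³)
B18 (84 ft³) → storage unit 9 (remaining 66 ft³)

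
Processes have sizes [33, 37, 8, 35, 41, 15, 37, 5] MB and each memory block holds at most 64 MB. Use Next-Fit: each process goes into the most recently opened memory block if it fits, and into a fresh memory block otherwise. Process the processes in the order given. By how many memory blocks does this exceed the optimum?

Next-Fit: [33] [37,8] [35] [41,15] [37,5] → 5 memory blocks.
5 processes exceed 32 MB (half the capacity), and no two of those can share a memory block, so at least 5 memory blocks are needed.
So 5 is already optimal.

0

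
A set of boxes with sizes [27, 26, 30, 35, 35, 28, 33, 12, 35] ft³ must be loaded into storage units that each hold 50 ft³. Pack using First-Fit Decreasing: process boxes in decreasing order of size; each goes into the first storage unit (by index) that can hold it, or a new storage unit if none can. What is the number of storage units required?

Sorted descending: 35, 35, 35, 33, 30, 28, 27, 26, 12.
35 ft³ → storage unit 1 (remaining 15 ft³)
35 ft³ → storage unit 2 (remaining 15 ft³)
35 ft³ → storage unit 3 (remaining 15 ft³)
33 ft³ → storage unit 4 (remaining 17 ft³)
30 ft³ → storage unit 5 (remaining 20 ft³)
28 ft³ → storage unit 6 (remaining 22 ft³)
27 ft³ → storage unit 7 (remaining 23 ft³)
26 ft³ → storage unit 8 (remaining 24 ft³)
12 ft³ → storage unit 1 (remaining 3 ft³)
Final storage units: [35,12] [35] [35] [33] [30] [28] [27] [26].

8 storage units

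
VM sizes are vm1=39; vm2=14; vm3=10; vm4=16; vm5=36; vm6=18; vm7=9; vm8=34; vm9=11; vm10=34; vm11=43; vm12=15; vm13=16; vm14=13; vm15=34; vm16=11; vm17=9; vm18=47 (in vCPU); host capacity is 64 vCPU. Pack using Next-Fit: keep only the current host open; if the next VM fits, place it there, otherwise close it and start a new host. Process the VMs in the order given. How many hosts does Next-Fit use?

8

host 1: place vm1 (39 vCPU), 25 vCPU left
host 1: place vm2 (14 vCPU), 11 vCPU left
host 1: place vm3 (10 vCPU), 1 vCPU left
host 2: place vm4 (16 vCPU), 48 vCPU left
host 2: place vm5 (36 vCPU), 12 vCPU left
host 3: place vm6 (18 vCPU), 46 vCPU left
host 3: place vm7 (9 vCPU), 37 vCPU left
host 3: place vm8 (34 vCPU), 3 vCPU left
host 4: place vm9 (11 vCPU), 53 vCPU left
host 4: place vm10 (34 vCPU), 19 vCPU left
host 5: place vm11 (43 vCPU), 21 vCPU left
host 5: place vm12 (15 vCPU), 6 vCPU left
host 6: place vm13 (16 vCPU), 48 vCPU left
host 6: place vm14 (13 vCPU), 35 vCPU left
host 6: place vm15 (34 vCPU), 1 vCPU left
host 7: place vm16 (11 vCPU), 53 vCPU left
host 7: place vm17 (9 vCPU), 44 vCPU left
host 8: place vm18 (47 vCPU), 17 vCPU left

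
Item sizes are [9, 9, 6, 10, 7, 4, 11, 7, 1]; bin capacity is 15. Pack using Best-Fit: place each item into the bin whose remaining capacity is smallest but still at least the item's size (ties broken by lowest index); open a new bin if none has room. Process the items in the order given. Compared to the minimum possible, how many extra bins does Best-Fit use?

Best-Fit: [9,6] [9] [10,4,1] [7,7] [11] → 5 bins.
Total size 64; any packing needs at least ⌈64/15⌉ = 5 bins.
So 5 is already optimal.

0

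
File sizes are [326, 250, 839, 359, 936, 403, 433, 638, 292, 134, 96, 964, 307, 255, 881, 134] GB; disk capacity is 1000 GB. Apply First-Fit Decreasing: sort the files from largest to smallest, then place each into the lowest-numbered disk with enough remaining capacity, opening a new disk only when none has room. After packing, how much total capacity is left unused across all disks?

753

Sorted descending: 964, 936, 881, 839, 638, 433, 403, 359, 326, 307, 292, 255, 250, 134, 134, 96.
disk 1: place 964 GB, 36 GB left
disk 2: place 936 GB, 64 GB left
disk 3: place 881 GB, 119 GB left
disk 4: place 839 GB, 161 GB left
disk 5: place 638 GB, 362 GB left
disk 6: place 433 GB, 567 GB left
disk 6: place 403 GB, 164 GB left
disk 5: place 359 GB, 3 GB left
disk 7: place 326 GB, 674 GB left
disk 7: place 307 GB, 367 GB left
disk 7: place 292 GB, 75 GB left
disk 8: place 255 GB, 745 GB left
disk 8: place 250 GB, 495 GB left
disk 4: place 134 GB, 27 GB left
disk 6: place 134 GB, 30 GB left
disk 3: place 96 GB, 23 GB left
8 disks × 1000 GB = 8000 GB; used 7247 GB; unused 753 GB.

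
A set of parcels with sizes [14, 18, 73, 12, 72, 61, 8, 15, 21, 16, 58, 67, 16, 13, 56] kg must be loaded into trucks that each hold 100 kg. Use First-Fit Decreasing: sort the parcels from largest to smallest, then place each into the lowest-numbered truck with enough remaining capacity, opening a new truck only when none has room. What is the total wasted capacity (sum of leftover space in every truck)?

Sorted descending: 73, 72, 67, 61, 58, 56, 21, 18, 16, 16, 15, 14, 13, 12, 8.
73 kg → truck 1 (remaining 27 kg)
72 kg → truck 2 (remaining 28 kg)
67 kg → truck 3 (remaining 33 kg)
61 kg → truck 4 (remaining 39 kg)
58 kg → truck 5 (remaining 42 kg)
56 kg → truck 6 (remaining 44 kg)
21 kg → truck 1 (remaining 6 kg)
18 kg → truck 2 (remaining 10 kg)
16 kg → truck 3 (remaining 17 kg)
16 kg → truck 3 (remaining 1 kg)
15 kg → truck 4 (remaining 24 kg)
14 kg → truck 4 (remaining 10 kg)
13 kg → truck 5 (remaining 29 kg)
12 kg → truck 5 (remaining 17 kg)
8 kg → truck 2 (remaining 2 kg)
6 trucks × 100 kg = 600 kg; used 520 kg; unused 80 kg.

80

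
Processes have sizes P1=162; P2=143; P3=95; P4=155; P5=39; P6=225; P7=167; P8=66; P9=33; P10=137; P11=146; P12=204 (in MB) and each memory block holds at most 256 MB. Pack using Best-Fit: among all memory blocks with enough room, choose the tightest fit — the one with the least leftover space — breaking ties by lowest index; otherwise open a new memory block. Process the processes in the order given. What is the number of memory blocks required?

8 memory blocks

P1 (162 MB) → memory block 1 (remaining 94 MB)
P2 (143 MB) → memory block 2 (remaining 113 MB)
P3 (95 MB) → memory block 2 (remaining 18 MB)
P4 (155 MB) → memory block 3 (remaining 101 MB)
P5 (39 MB) → memory block 1 (remaining 55 MB)
P6 (225 MB) → memory block 4 (remaining 31 MB)
P7 (167 MB) → memory block 5 (remaining 89 MB)
P8 (66 MB) → memory block 5 (remaining 23 MB)
P9 (33 MB) → memory block 1 (remaining 22 MB)
P10 (137 MB) → memory block 6 (remaining 119 MB)
P11 (146 MB) → memory block 7 (remaining 110 MB)
P12 (204 MB) → memory block 8 (remaining 52 MB)
Final memory blocks: [162,39,33] [143,95] [155] [225] [167,66] [137] [146] [204].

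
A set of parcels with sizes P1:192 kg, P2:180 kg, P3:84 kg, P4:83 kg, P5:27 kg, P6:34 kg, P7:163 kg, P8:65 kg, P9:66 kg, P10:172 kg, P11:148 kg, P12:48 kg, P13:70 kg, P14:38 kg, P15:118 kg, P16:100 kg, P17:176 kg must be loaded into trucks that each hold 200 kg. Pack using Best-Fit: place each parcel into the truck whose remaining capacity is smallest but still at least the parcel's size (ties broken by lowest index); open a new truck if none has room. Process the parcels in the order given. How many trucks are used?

10 trucks

truck 1: place P1 (192 kg), 8 kg left
truck 2: place P2 (180 kg), 20 kg left
truck 3: place P3 (84 kg), 116 kg left
truck 3: place P4 (83 kg), 33 kg left
truck 3: place P5 (27 kg), 6 kg left
truck 4: place P6 (34 kg), 166 kg left
truck 4: place P7 (163 kg), 3 kg left
truck 5: place P8 (65 kg), 135 kg left
truck 5: place P9 (66 kg), 69 kg left
truck 6: place P10 (172 kg), 28 kg left
truck 7: place P11 (148 kg), 52 kg left
truck 7: place P12 (48 kg), 4 kg left
truck 8: place P13 (70 kg), 130 kg left
truck 5: place P14 (38 kg), 31 kg left
truck 8: place P15 (118 kg), 12 kg left
truck 9: place P16 (100 kg), 100 kg left
truck 10: place P17 (176 kg), 24 kg left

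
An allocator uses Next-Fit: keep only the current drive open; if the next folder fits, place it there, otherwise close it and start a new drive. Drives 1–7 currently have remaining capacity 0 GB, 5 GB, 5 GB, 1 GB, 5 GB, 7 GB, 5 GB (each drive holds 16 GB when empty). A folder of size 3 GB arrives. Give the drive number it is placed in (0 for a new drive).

7

Next-Fit only looks at drive 7, which has 5 GB free.
3 GB fits there.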